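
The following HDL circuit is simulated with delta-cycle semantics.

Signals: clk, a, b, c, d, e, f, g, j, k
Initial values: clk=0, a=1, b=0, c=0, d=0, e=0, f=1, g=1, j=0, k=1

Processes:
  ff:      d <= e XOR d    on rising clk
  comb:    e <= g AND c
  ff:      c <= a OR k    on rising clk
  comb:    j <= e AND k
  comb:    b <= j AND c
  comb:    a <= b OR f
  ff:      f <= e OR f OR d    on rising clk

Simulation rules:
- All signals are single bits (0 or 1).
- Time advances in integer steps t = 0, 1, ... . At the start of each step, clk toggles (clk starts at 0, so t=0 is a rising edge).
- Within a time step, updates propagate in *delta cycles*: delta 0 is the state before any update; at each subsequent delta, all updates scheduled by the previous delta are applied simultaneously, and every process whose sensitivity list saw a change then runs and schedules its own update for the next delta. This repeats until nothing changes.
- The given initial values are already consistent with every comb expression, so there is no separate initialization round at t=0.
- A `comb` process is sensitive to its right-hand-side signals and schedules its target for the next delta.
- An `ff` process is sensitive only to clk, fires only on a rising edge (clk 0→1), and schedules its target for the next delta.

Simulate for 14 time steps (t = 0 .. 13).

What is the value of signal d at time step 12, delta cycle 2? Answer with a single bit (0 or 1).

t0.Δ0 f=1 clk=0 c=0 j=0 e=0 d=0 g=1 k=1 a=1 b=0
t0.Δ1 f=1 clk=1 c=0 j=0 e=0 d=0 g=1 k=1 a=1 b=0
t0.Δ2 f=1 clk=1 c=1 j=0 e=0 d=0 g=1 k=1 a=1 b=0
t0.Δ3 f=1 clk=1 c=1 j=0 e=1 d=0 g=1 k=1 a=1 b=0
t0.Δ4 f=1 clk=1 c=1 j=1 e=1 d=0 g=1 k=1 a=1 b=0
t0.Δ5 f=1 clk=1 c=1 j=1 e=1 d=0 g=1 k=1 a=1 b=1
t1.Δ0 f=1 clk=1 c=1 j=1 e=1 d=0 g=1 k=1 a=1 b=1
t1.Δ1 f=1 clk=0 c=1 j=1 e=1 d=0 g=1 k=1 a=1 b=1
t2.Δ0 f=1 clk=0 c=1 j=1 e=1 d=0 g=1 k=1 a=1 b=1
t2.Δ1 f=1 clk=1 c=1 j=1 e=1 d=0 g=1 k=1 a=1 b=1
t2.Δ2 f=1 clk=1 c=1 j=1 e=1 d=1 g=1 k=1 a=1 b=1
t3.Δ0 f=1 clk=1 c=1 j=1 e=1 d=1 g=1 k=1 a=1 b=1
t3.Δ1 f=1 clk=0 c=1 j=1 e=1 d=1 g=1 k=1 a=1 b=1
t4.Δ0 f=1 clk=0 c=1 j=1 e=1 d=1 g=1 k=1 a=1 b=1
t4.Δ1 f=1 clk=1 c=1 j=1 e=1 d=1 g=1 k=1 a=1 b=1
t4.Δ2 f=1 clk=1 c=1 j=1 e=1 d=0 g=1 k=1 a=1 b=1
t5.Δ0 f=1 clk=1 c=1 j=1 e=1 d=0 g=1 k=1 a=1 b=1
t5.Δ1 f=1 clk=0 c=1 j=1 e=1 d=0 g=1 k=1 a=1 b=1
t6.Δ0 f=1 clk=0 c=1 j=1 e=1 d=0 g=1 k=1 a=1 b=1
t6.Δ1 f=1 clk=1 c=1 j=1 e=1 d=0 g=1 k=1 a=1 b=1
t6.Δ2 f=1 clk=1 c=1 j=1 e=1 d=1 g=1 k=1 a=1 b=1
t7.Δ0 f=1 clk=1 c=1 j=1 e=1 d=1 g=1 k=1 a=1 b=1
t7.Δ1 f=1 clk=0 c=1 j=1 e=1 d=1 g=1 k=1 a=1 b=1
t8.Δ0 f=1 clk=0 c=1 j=1 e=1 d=1 g=1 k=1 a=1 b=1
t8.Δ1 f=1 clk=1 c=1 j=1 e=1 d=1 g=1 k=1 a=1 b=1
t8.Δ2 f=1 clk=1 c=1 j=1 e=1 d=0 g=1 k=1 a=1 b=1
t9.Δ0 f=1 clk=1 c=1 j=1 e=1 d=0 g=1 k=1 a=1 b=1
t9.Δ1 f=1 clk=0 c=1 j=1 e=1 d=0 g=1 k=1 a=1 b=1
t10.Δ0 f=1 clk=0 c=1 j=1 e=1 d=0 g=1 k=1 a=1 b=1
t10.Δ1 f=1 clk=1 c=1 j=1 e=1 d=0 g=1 k=1 a=1 b=1
t10.Δ2 f=1 clk=1 c=1 j=1 e=1 d=1 g=1 k=1 a=1 b=1
t11.Δ0 f=1 clk=1 c=1 j=1 e=1 d=1 g=1 k=1 a=1 b=1
t11.Δ1 f=1 clk=0 c=1 j=1 e=1 d=1 g=1 k=1 a=1 b=1
t12.Δ0 f=1 clk=0 c=1 j=1 e=1 d=1 g=1 k=1 a=1 b=1
t12.Δ1 f=1 clk=1 c=1 j=1 e=1 d=1 g=1 k=1 a=1 b=1
t12.Δ2 f=1 clk=1 c=1 j=1 e=1 d=0 g=1 k=1 a=1 b=1
t13.Δ0 f=1 clk=1 c=1 j=1 e=1 d=0 g=1 k=1 a=1 b=1
t13.Δ1 f=1 clk=0 c=1 j=1 e=1 d=0 g=1 k=1 a=1 b=1

0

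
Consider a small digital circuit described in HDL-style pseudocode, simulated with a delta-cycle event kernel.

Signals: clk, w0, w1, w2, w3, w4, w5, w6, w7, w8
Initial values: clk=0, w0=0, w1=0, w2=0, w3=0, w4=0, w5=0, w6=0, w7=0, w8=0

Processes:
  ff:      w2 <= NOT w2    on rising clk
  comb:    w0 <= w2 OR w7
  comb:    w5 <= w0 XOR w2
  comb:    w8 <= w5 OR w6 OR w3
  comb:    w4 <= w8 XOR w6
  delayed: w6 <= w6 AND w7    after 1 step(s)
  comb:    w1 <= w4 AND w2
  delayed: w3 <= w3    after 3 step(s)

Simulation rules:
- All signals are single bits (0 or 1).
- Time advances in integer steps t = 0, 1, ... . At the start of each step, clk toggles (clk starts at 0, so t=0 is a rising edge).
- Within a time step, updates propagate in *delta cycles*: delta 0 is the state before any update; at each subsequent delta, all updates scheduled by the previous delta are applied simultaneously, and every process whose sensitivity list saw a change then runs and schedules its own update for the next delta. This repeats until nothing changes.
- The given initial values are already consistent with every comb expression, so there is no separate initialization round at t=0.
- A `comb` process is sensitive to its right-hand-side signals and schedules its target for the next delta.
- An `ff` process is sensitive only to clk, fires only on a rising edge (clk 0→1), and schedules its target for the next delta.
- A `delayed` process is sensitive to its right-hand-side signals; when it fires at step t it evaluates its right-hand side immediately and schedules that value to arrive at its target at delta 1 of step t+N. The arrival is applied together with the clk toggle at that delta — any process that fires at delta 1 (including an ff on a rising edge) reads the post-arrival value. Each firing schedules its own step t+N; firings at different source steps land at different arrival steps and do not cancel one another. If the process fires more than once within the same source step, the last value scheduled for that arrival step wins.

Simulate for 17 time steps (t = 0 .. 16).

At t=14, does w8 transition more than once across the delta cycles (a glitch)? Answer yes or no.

t=0 Δ0: w7=0 w4=0 w3=0 w5=0 w1=0 clk=0 w2=0 w0=0 w6=0 w8=0
  Δ1: clk:0→1
  Δ2: w2:0→1
  Δ3: w5:0→1, w0:0→1
  Δ4: w5:1→0, w8:0→1
  Δ5: w4:0→1, w8:1→0
  Δ6: w4:1→0, w1:0→1
  Δ7: w1:1→0
  (7Δ to stable)
t=1 Δ0: w7=0 w4=0 w3=0 w5=0 w1=0 clk=1 w2=1 w0=1 w6=0 w8=0
  Δ1: clk:1→0
  (1Δ to stable)
t=2 Δ0: w7=0 w4=0 w3=0 w5=0 w1=0 clk=0 w2=1 w0=1 w6=0 w8=0
  Δ1: clk:0→1
  Δ2: w2:1→0
  Δ3: w5:0→1, w0:1→0
  Δ4: w5:1→0, w8:0→1
  Δ5: w4:0→1, w8:1→0
  Δ6: w4:1→0
  (6Δ to stable)
t=3 Δ0: w7=0 w4=0 w3=0 w5=0 w1=0 clk=1 w2=0 w0=0 w6=0 w8=0
  Δ1: clk:1→0
  (1Δ to stable)
t=4 Δ0: w7=0 w4=0 w3=0 w5=0 w1=0 clk=0 w2=0 w0=0 w6=0 w8=0
  Δ1: clk:0→1
  Δ2: w2:0→1
  Δ3: w5:0→1, w0:0→1
  Δ4: w5:1→0, w8:0→1
  Δ5: w4:0→1, w8:1→0
  Δ6: w4:1→0, w1:0→1
  Δ7: w1:1→0
  (7Δ to stable)
t=5 Δ0: w7=0 w4=0 w3=0 w5=0 w1=0 clk=1 w2=1 w0=1 w6=0 w8=0
  Δ1: clk:1→0
  (1Δ to stable)
t=6 Δ0: w7=0 w4=0 w3=0 w5=0 w1=0 clk=0 w2=1 w0=1 w6=0 w8=0
  Δ1: clk:0→1
  Δ2: w2:1→0
  Δ3: w5:0→1, w0:1→0
  Δ4: w5:1→0, w8:0→1
  Δ5: w4:0→1, w8:1→0
  Δ6: w4:1→0
  (6Δ to stable)
t=7 Δ0: w7=0 w4=0 w3=0 w5=0 w1=0 clk=1 w2=0 w0=0 w6=0 w8=0
  Δ1: clk:1→0
  (1Δ to stable)
t=8 Δ0: w7=0 w4=0 w3=0 w5=0 w1=0 clk=0 w2=0 w0=0 w6=0 w8=0
  Δ1: clk:0→1
  Δ2: w2:0→1
  Δ3: w5:0→1, w0:0→1
  Δ4: w5:1→0, w8:0→1
  Δ5: w4:0→1, w8:1→0
  Δ6: w4:1→0, w1:0→1
  Δ7: w1:1→0
  (7Δ to stable)
t=9 Δ0: w7=0 w4=0 w3=0 w5=0 w1=0 clk=1 w2=1 w0=1 w6=0 w8=0
  Δ1: clk:1→0
  (1Δ to stable)
t=10 Δ0: w7=0 w4=0 w3=0 w5=0 w1=0 clk=0 w2=1 w0=1 w6=0 w8=0
  Δ1: clk:0→1
  Δ2: w2:1→0
  Δ3: w5:0→1, w0:1→0
  Δ4: w5:1→0, w8:0→1
  Δ5: w4:0→1, w8:1→0
  Δ6: w4:1→0
  (6Δ to stable)
t=11 Δ0: w7=0 w4=0 w3=0 w5=0 w1=0 clk=1 w2=0 w0=0 w6=0 w8=0
  Δ1: clk:1→0
  (1Δ to stable)
t=12 Δ0: w7=0 w4=0 w3=0 w5=0 w1=0 clk=0 w2=0 w0=0 w6=0 w8=0
  Δ1: clk:0→1
  Δ2: w2:0→1
  Δ3: w5:0→1, w0:0→1
  Δ4: w5:1→0, w8:0→1
  Δ5: w4:0→1, w8:1→0
  Δ6: w4:1→0, w1:0→1
  Δ7: w1:1→0
  (7Δ to stable)
t=13 Δ0: w7=0 w4=0 w3=0 w5=0 w1=0 clk=1 w2=1 w0=1 w6=0 w8=0
  Δ1: clk:1→0
  (1Δ to stable)
t=14 Δ0: w7=0 w4=0 w3=0 w5=0 w1=0 clk=0 w2=1 w0=1 w6=0 w8=0
  Δ1: clk:0→1
  Δ2: w2:1→0
  Δ3: w5:0→1, w0:1→0
  Δ4: w5:1→0, w8:0→1
  Δ5: w4:0→1, w8:1→0
  Δ6: w4:1→0
  (6Δ to stable)
t=15 Δ0: w7=0 w4=0 w3=0 w5=0 w1=0 clk=1 w2=0 w0=0 w6=0 w8=0
  Δ1: clk:1→0
  (1Δ to stable)
t=16 Δ0: w7=0 w4=0 w3=0 w5=0 w1=0 clk=0 w2=0 w0=0 w6=0 w8=0
  Δ1: clk:0→1
  Δ2: w2:0→1
  Δ3: w5:0→1, w0:0→1
  Δ4: w5:1→0, w8:0→1
  Δ5: w4:0→1, w8:1→0
  Δ6: w4:1→0, w1:0→1
  Δ7: w1:1→0
  (7Δ to stable)

yes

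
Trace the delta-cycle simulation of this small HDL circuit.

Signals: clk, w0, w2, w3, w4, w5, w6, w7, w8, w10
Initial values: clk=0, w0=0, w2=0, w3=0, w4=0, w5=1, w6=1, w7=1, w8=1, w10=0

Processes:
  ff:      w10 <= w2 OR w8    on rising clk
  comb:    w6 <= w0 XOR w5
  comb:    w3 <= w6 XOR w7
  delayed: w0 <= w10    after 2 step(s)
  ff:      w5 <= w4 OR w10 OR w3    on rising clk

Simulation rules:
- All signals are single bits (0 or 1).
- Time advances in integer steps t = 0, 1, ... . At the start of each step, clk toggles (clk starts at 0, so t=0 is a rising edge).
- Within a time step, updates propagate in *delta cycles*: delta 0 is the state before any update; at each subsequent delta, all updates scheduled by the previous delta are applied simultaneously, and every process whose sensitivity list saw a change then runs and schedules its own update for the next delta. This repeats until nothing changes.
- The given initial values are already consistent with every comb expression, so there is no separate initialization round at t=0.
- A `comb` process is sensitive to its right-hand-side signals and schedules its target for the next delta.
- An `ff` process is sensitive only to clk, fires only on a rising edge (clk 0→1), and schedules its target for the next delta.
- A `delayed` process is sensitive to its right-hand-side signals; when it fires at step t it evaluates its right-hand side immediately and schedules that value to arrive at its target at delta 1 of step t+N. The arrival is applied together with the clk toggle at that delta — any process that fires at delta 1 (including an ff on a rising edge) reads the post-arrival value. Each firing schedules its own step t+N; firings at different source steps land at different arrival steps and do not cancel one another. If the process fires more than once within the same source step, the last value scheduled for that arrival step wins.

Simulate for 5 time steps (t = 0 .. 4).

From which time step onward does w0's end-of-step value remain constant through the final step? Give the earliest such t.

2

t=0 Δ0: w3=0 w7=1 w4=0 w5=1 clk=0 w10=0 w8=1 w2=0 w0=0 w6=1
  Δ1: clk:0→1
  Δ2: w5:1→0, w10:0→1
  Δ3: w6:1→0
  Δ4: w3:0→1
  (4Δ to stable)
t=1 Δ0: w3=1 w7=1 w4=0 w5=0 clk=1 w10=1 w8=1 w2=0 w0=0 w6=0
  Δ1: clk:1→0
  (1Δ to stable)
t=2 Δ0: w3=1 w7=1 w4=0 w5=0 clk=0 w10=1 w8=1 w2=0 w0=0 w6=0
  Δ1: clk:0→1, w0:0→1
  Δ2: w5:0→1, w6:0→1
  Δ3: w3:1→0, w6:1→0
  Δ4: w3:0→1
  (4Δ to stable)
t=3 Δ0: w3=1 w7=1 w4=0 w5=1 clk=1 w10=1 w8=1 w2=0 w0=1 w6=0
  Δ1: clk:1→0
  (1Δ to stable)
t=4 Δ0: w3=1 w7=1 w4=0 w5=1 clk=0 w10=1 w8=1 w2=0 w0=1 w6=0
  Δ1: clk:0→1
  (1Δ to stable)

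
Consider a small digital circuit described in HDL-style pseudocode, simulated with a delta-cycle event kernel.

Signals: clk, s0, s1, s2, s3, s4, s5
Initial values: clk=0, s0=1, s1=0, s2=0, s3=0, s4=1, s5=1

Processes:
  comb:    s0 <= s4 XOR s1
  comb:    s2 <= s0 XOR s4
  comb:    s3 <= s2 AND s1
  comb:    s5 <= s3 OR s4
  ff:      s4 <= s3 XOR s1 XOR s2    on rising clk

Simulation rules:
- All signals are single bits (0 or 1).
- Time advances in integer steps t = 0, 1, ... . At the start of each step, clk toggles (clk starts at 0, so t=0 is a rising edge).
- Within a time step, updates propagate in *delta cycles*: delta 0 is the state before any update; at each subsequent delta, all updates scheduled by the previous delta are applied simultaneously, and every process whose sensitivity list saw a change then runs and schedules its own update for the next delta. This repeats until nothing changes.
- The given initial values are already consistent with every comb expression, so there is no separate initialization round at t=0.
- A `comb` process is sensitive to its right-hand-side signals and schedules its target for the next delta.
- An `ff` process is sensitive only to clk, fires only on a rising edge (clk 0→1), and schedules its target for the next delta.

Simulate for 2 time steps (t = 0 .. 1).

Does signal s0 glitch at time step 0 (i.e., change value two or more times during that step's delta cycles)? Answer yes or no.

no

t=0 Δ0: s4=1 s3=0 s5=1 clk=0 s2=0 s0=1 s1=0
  Δ1: clk:0→1
  Δ2: s4:1→0
  Δ3: s5:1→0, s2:0→1, s0:1→0
  Δ4: s2:1→0
  (4Δ to stable)
t=1 Δ0: s4=0 s3=0 s5=0 clk=1 s2=0 s0=0 s1=0
  Δ1: clk:1→0
  (1Δ to stable)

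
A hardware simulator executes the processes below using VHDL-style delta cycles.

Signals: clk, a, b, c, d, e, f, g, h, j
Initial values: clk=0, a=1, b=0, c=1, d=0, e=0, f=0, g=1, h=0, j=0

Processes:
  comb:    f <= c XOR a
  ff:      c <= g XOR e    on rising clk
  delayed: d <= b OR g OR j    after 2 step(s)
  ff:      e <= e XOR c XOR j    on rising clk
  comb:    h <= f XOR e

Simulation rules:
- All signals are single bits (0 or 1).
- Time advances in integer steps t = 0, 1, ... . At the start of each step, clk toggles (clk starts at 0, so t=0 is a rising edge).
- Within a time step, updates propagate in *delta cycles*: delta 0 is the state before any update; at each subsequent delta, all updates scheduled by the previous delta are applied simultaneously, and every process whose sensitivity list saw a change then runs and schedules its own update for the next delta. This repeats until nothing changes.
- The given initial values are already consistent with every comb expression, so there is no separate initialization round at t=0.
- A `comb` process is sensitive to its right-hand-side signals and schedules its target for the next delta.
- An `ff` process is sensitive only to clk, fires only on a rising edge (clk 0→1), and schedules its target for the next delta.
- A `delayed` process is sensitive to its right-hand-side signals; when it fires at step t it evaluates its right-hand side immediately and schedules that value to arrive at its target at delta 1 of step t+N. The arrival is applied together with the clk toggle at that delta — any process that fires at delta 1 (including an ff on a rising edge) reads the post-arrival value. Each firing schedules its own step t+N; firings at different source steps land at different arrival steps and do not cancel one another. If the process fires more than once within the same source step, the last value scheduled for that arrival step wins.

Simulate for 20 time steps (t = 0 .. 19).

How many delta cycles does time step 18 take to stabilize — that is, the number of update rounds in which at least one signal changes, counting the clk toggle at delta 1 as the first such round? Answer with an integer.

3

[bits: g,d,e,clk,b,c,j,a,h,f]
t=0: Δ0=1000010100 Δ1=1001010100 Δ2=1011010100 Δ3=1011010110 | 3Δ
t=1: Δ0=1011010110 Δ1=1010010110 | 1Δ
t=2: Δ0=1010010110 Δ1=1011010110 Δ2=1001000110 Δ3=1001000101 Δ4=1001000111 | 4Δ
t=3: Δ0=1001000111 Δ1=1000000111 | 1Δ
t=4: Δ0=1000000111 Δ1=1001000111 Δ2=1001010111 Δ3=1001010110 Δ4=1001010100 | 4Δ
t=5: Δ0=1001010100 Δ1=1000010100 | 1Δ
t=6: Δ0=1000010100 Δ1=1001010100 Δ2=1011010100 Δ3=1011010110 | 3Δ
t=7: Δ0=1011010110 Δ1=1010010110 | 1Δ
t=8: Δ0=1010010110 Δ1=1011010110 Δ2=1001000110 Δ3=1001000101 Δ4=1001000111 | 4Δ
t=9: Δ0=1001000111 Δ1=1000000111 | 1Δ
t=10: Δ0=1000000111 Δ1=1001000111 Δ2=1001010111 Δ3=1001010110 Δ4=1001010100 | 4Δ
t=11: Δ0=1001010100 Δ1=1000010100 | 1Δ
t=12: Δ0=1000010100 Δ1=1001010100 Δ2=1011010100 Δ3=1011010110 | 3Δ
t=13: Δ0=1011010110 Δ1=1010010110 | 1Δ
t=14: Δ0=1010010110 Δ1=1011010110 Δ2=1001000110 Δ3=1001000101 Δ4=1001000111 | 4Δ
t=15: Δ0=1001000111 Δ1=1000000111 | 1Δ
t=16: Δ0=1000000111 Δ1=1001000111 Δ2=1001010111 Δ3=1001010110 Δ4=1001010100 | 4Δ
t=17: Δ0=1001010100 Δ1=1000010100 | 1Δ
t=18: Δ0=1000010100 Δ1=1001010100 Δ2=1011010100 Δ3=1011010110 | 3Δ
t=19: Δ0=1011010110 Δ1=1010010110 | 1Δ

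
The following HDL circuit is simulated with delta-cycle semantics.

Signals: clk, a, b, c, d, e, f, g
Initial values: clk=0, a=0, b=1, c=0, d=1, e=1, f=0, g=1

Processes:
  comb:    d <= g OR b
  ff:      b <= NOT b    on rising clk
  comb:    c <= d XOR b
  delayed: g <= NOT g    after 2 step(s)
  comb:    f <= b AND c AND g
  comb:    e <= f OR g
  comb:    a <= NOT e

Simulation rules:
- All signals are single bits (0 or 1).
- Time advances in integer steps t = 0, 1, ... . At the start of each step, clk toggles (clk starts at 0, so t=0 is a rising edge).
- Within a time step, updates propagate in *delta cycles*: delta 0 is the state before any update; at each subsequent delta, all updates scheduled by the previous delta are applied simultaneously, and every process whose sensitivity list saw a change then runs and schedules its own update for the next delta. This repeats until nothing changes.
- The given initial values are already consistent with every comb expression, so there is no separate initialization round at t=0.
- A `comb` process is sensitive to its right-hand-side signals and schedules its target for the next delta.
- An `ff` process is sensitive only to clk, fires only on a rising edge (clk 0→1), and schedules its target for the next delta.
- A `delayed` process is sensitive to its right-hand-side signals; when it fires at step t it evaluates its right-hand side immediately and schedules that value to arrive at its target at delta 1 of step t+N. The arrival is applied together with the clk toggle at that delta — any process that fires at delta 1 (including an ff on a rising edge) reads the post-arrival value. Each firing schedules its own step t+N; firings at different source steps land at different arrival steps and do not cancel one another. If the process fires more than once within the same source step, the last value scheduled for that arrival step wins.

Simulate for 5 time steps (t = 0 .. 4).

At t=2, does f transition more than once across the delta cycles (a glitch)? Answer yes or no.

yes

t=0 Δ0: clk=0 b=1 f=0 d=1 a=0 g=1 e=1 c=0
  Δ1: clk:0→1
  Δ2: b:1→0
  Δ3: c:0→1
  (3Δ to stable)
t=1 Δ0: clk=1 b=0 f=0 d=1 a=0 g=1 e=1 c=1
  Δ1: clk:1→0
  (1Δ to stable)
t=2 Δ0: clk=0 b=0 f=0 d=1 a=0 g=1 e=1 c=1
  Δ1: clk:0→1
  Δ2: b:0→1
  Δ3: f:0→1, c:1→0
  Δ4: f:1→0
  (4Δ to stable)
t=3 Δ0: clk=1 b=1 f=0 d=1 a=0 g=1 e=1 c=0
  Δ1: clk:1→0
  (1Δ to stable)
t=4 Δ0: clk=0 b=1 f=0 d=1 a=0 g=1 e=1 c=0
  Δ1: clk:0→1
  Δ2: b:1→0
  Δ3: c:0→1
  (3Δ to stable)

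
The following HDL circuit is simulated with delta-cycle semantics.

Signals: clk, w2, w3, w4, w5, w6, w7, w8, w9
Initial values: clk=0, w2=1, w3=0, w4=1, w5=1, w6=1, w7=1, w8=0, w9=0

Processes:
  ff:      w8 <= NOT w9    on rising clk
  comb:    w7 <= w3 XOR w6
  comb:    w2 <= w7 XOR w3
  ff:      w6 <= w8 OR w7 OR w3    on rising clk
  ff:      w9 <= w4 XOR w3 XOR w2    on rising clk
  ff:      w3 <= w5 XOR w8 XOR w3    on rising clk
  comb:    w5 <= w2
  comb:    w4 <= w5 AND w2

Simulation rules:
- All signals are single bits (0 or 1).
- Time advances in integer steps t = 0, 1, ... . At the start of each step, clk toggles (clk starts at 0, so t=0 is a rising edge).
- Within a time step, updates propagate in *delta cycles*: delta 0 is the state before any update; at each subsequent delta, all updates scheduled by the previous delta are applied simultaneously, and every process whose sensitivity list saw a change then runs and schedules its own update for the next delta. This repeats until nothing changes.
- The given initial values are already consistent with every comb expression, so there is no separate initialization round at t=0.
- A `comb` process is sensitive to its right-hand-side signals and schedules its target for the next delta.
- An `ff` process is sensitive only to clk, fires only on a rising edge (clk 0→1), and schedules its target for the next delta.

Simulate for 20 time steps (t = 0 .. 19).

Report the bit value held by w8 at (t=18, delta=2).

0

[bits: w2,w9,w3,w6,clk,w5,w4,w7,w8]
t=0: Δ0=100101110 Δ1=100111110 Δ2=101111111 Δ3=001111101 Δ4=101110001 Δ5=101111001 Δ6=101111101 | 6Δ
t=1: Δ0=101111101 Δ1=101101101 | 1Δ
t=2: Δ0=101101101 Δ1=101111101 Δ2=111111101 | 2Δ
t=3: Δ0=111111101 Δ1=111101101 | 1Δ
t=4: Δ0=111101101 Δ1=111111101 Δ2=111111100 | 2Δ
t=5: Δ0=111111100 Δ1=111101100 | 1Δ
t=6: Δ0=111101100 Δ1=111111100 Δ2=110111100 Δ3=010111110 Δ4=110110010 Δ5=110111010 Δ6=110111110 | 6Δ
t=7: Δ0=110111110 Δ1=110101110 | 1Δ
t=8: Δ0=110101110 Δ1=110111110 Δ2=101111110 Δ3=001111100 Δ4=101110000 Δ5=101111000 Δ6=101111100 | 6Δ
t=9: Δ0=101111100 Δ1=101101100 | 1Δ
t=10: Δ0=101101100 Δ1=101111100 Δ2=110111101 Δ3=010111111 Δ4=110110011 Δ5=110111011 Δ6=110111111 | 6Δ
t=11: Δ0=110111111 Δ1=110101111 | 1Δ
t=12: Δ0=110101111 Δ1=110111111 Δ2=100111110 | 2Δ
t=13: Δ0=100111110 Δ1=100101110 | 1Δ
t=14: Δ0=100101110 Δ1=100111110 Δ2=101111111 Δ3=001111101 Δ4=101110001 Δ5=101111001 Δ6=101111101 | 6Δ
t=15: Δ0=101111101 Δ1=101101101 | 1Δ
t=16: Δ0=101101101 Δ1=101111101 Δ2=111111101 | 2Δ
t=17: Δ0=111111101 Δ1=111101101 | 1Δ
t=18: Δ0=111101101 Δ1=111111101 Δ2=111111100 | 2Δ
t=19: Δ0=111111100 Δ1=111101100 | 1Δ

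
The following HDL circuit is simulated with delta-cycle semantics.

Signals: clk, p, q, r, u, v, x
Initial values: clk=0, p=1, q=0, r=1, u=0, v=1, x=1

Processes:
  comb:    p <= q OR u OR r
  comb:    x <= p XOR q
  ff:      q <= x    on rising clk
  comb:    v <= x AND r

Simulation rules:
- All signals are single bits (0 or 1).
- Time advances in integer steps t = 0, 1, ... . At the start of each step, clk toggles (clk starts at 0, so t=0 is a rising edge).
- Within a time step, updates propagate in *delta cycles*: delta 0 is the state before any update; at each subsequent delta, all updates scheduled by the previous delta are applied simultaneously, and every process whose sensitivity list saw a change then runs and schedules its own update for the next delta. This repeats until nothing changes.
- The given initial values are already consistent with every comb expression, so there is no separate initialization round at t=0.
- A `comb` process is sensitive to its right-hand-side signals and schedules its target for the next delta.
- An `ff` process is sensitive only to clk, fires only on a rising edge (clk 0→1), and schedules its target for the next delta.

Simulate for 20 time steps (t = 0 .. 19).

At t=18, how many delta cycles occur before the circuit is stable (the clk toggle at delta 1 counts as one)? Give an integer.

4

t=0 Δ0: q=0 clk=0 u=0 r=1 p=1 v=1 x=1
  Δ1: clk:0→1
  Δ2: q:0→1
  Δ3: x:1→0
  Δ4: v:1→0
  (4Δ to stable)
t=1 Δ0: q=1 clk=1 u=0 r=1 p=1 v=0 x=0
  Δ1: clk:1→0
  (1Δ to stable)
t=2 Δ0: q=1 clk=0 u=0 r=1 p=1 v=0 x=0
  Δ1: clk:0→1
  Δ2: q:1→0
  Δ3: x:0→1
  Δ4: v:0→1
  (4Δ to stable)
t=3 Δ0: q=0 clk=1 u=0 r=1 p=1 v=1 x=1
  Δ1: clk:1→0
  (1Δ to stable)
t=4 Δ0: q=0 clk=0 u=0 r=1 p=1 v=1 x=1
  Δ1: clk:0→1
  Δ2: q:0→1
  Δ3: x:1→0
  Δ4: v:1→0
  (4Δ to stable)
t=5 Δ0: q=1 clk=1 u=0 r=1 p=1 v=0 x=0
  Δ1: clk:1→0
  (1Δ to stable)
t=6 Δ0: q=1 clk=0 u=0 r=1 p=1 v=0 x=0
  Δ1: clk:0→1
  Δ2: q:1→0
  Δ3: x:0→1
  Δ4: v:0→1
  (4Δ to stable)
t=7 Δ0: q=0 clk=1 u=0 r=1 p=1 v=1 x=1
  Δ1: clk:1→0
  (1Δ to stable)
t=8 Δ0: q=0 clk=0 u=0 r=1 p=1 v=1 x=1
  Δ1: clk:0→1
  Δ2: q:0→1
  Δ3: x:1→0
  Δ4: v:1→0
  (4Δ to stable)
t=9 Δ0: q=1 clk=1 u=0 r=1 p=1 v=0 x=0
  Δ1: clk:1→0
  (1Δ to stable)
t=10 Δ0: q=1 clk=0 u=0 r=1 p=1 v=0 x=0
  Δ1: clk:0→1
  Δ2: q:1→0
  Δ3: x:0→1
  Δ4: v:0→1
  (4Δ to stable)
t=11 Δ0: q=0 clk=1 u=0 r=1 p=1 v=1 x=1
  Δ1: clk:1→0
  (1Δ to stable)
t=12 Δ0: q=0 clk=0 u=0 r=1 p=1 v=1 x=1
  Δ1: clk:0→1
  Δ2: q:0→1
  Δ3: x:1→0
  Δ4: v:1→0
  (4Δ to stable)
t=13 Δ0: q=1 clk=1 u=0 r=1 p=1 v=0 x=0
  Δ1: clk:1→0
  (1Δ to stable)
t=14 Δ0: q=1 clk=0 u=0 r=1 p=1 v=0 x=0
  Δ1: clk:0→1
  Δ2: q:1→0
  Δ3: x:0→1
  Δ4: v:0→1
  (4Δ to stable)
t=15 Δ0: q=0 clk=1 u=0 r=1 p=1 v=1 x=1
  Δ1: clk:1→0
  (1Δ to stable)
t=16 Δ0: q=0 clk=0 u=0 r=1 p=1 v=1 x=1
  Δ1: clk:0→1
  Δ2: q:0→1
  Δ3: x:1→0
  Δ4: v:1→0
  (4Δ to stable)
t=17 Δ0: q=1 clk=1 u=0 r=1 p=1 v=0 x=0
  Δ1: clk:1→0
  (1Δ to stable)
t=18 Δ0: q=1 clk=0 u=0 r=1 p=1 v=0 x=0
  Δ1: clk:0→1
  Δ2: q:1→0
  Δ3: x:0→1
  Δ4: v:0→1
  (4Δ to stable)
t=19 Δ0: q=0 clk=1 u=0 r=1 p=1 v=1 x=1
  Δ1: clk:1→0
  (1Δ to stable)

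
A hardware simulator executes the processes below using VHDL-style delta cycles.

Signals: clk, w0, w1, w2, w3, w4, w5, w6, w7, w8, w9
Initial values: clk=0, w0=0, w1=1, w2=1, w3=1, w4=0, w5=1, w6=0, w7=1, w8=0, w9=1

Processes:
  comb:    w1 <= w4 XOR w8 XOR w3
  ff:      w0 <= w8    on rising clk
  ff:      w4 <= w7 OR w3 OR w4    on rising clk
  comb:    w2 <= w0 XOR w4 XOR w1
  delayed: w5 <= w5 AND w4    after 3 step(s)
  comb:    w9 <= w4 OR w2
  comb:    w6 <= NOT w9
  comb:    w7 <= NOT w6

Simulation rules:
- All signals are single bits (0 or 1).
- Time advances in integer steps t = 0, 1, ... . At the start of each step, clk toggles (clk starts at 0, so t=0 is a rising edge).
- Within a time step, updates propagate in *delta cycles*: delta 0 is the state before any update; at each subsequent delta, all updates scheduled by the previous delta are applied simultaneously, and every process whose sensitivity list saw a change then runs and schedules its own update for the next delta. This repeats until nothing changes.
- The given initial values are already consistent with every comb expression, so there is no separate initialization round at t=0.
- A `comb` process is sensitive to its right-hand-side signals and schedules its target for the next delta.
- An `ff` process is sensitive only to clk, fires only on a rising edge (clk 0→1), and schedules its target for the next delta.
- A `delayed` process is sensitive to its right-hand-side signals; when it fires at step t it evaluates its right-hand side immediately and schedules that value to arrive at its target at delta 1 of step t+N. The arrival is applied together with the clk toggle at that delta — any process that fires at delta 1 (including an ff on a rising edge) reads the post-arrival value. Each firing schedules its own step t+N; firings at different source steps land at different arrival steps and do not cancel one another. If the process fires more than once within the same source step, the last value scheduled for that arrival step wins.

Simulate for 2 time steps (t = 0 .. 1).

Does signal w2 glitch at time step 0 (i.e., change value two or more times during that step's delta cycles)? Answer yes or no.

yes

t0.Δ0 w1=1 w8=0 w3=1 w2=1 w9=1 w6=0 w7=1 w4=0 w0=0 clk=0 w5=1
t0.Δ1 w1=1 w8=0 w3=1 w2=1 w9=1 w6=0 w7=1 w4=0 w0=0 clk=1 w5=1
t0.Δ2 w1=1 w8=0 w3=1 w2=1 w9=1 w6=0 w7=1 w4=1 w0=0 clk=1 w5=1
t0.Δ3 w1=0 w8=0 w3=1 w2=0 w9=1 w6=0 w7=1 w4=1 w0=0 clk=1 w5=1
t0.Δ4 w1=0 w8=0 w3=1 w2=1 w9=1 w6=0 w7=1 w4=1 w0=0 clk=1 w5=1
t1.Δ0 w1=0 w8=0 w3=1 w2=1 w9=1 w6=0 w7=1 w4=1 w0=0 clk=1 w5=1
t1.Δ1 w1=0 w8=0 w3=1 w2=1 w9=1 w6=0 w7=1 w4=1 w0=0 clk=0 w5=1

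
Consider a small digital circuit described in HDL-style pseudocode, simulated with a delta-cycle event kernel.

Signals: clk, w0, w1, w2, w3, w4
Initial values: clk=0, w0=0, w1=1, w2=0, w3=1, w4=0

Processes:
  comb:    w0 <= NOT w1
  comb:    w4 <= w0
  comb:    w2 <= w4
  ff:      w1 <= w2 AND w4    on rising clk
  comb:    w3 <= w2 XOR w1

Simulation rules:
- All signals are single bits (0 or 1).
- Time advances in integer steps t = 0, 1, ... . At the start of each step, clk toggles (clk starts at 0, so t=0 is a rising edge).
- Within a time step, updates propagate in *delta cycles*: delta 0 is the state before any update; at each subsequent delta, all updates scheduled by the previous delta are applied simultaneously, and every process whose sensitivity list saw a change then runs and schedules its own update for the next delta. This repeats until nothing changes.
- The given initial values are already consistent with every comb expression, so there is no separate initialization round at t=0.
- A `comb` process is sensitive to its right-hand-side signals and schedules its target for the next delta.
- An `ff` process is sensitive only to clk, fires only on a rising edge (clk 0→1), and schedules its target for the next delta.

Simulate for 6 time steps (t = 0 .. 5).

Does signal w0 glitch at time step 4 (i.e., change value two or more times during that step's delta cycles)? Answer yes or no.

[bits: w3,clk,w4,w1,w0,w2]
t=0: Δ0=100100 Δ1=110100 Δ2=110000 Δ3=010010 Δ4=011010 Δ5=011011 Δ6=111011 | 6Δ
t=1: Δ0=111011 Δ1=101011 | 1Δ
t=2: Δ0=101011 Δ1=111011 Δ2=111111 Δ3=011101 Δ4=010101 Δ5=010100 Δ6=110100 | 6Δ
t=3: Δ0=110100 Δ1=100100 | 1Δ
t=4: Δ0=100100 Δ1=110100 Δ2=110000 Δ3=010010 Δ4=011010 Δ5=011011 Δ6=111011 | 6Δ
t=5: Δ0=111011 Δ1=101011 | 1Δ

no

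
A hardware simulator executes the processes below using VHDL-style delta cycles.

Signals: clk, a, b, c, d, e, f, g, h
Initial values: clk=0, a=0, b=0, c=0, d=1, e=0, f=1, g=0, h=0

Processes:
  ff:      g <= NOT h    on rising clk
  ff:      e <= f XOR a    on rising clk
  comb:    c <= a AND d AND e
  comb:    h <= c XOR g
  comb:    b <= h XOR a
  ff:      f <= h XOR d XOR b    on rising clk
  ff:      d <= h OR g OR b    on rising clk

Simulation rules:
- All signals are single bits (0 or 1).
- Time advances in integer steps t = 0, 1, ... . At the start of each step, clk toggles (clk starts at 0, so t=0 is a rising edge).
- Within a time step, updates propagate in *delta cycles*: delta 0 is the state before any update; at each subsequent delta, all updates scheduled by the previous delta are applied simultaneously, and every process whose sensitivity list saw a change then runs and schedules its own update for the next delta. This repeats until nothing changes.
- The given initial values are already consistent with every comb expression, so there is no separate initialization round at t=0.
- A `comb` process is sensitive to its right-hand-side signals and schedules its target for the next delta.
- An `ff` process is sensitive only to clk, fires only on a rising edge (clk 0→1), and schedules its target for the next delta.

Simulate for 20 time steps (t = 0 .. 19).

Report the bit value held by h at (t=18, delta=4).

t0.Δ0 a=0 h=0 c=0 g=0 d=1 f=1 b=0 clk=0 e=0
t0.Δ1 a=0 h=0 c=0 g=0 d=1 f=1 b=0 clk=1 e=0
t0.Δ2 a=0 h=0 c=0 g=1 d=0 f=1 b=0 clk=1 e=1
t0.Δ3 a=0 h=1 c=0 g=1 d=0 f=1 b=0 clk=1 e=1
t0.Δ4 a=0 h=1 c=0 g=1 d=0 f=1 b=1 clk=1 e=1
t1.Δ0 a=0 h=1 c=0 g=1 d=0 f=1 b=1 clk=1 e=1
t1.Δ1 a=0 h=1 c=0 g=1 d=0 f=1 b=1 clk=0 e=1
t2.Δ0 a=0 h=1 c=0 g=1 d=0 f=1 b=1 clk=0 e=1
t2.Δ1 a=0 h=1 c=0 g=1 d=0 f=1 b=1 clk=1 e=1
t2.Δ2 a=0 h=1 c=0 g=0 d=1 f=0 b=1 clk=1 e=1
t2.Δ3 a=0 h=0 c=0 g=0 d=1 f=0 b=1 clk=1 e=1
t2.Δ4 a=0 h=0 c=0 g=0 d=1 f=0 b=0 clk=1 e=1
t3.Δ0 a=0 h=0 c=0 g=0 d=1 f=0 b=0 clk=1 e=1
t3.Δ1 a=0 h=0 c=0 g=0 d=1 f=0 b=0 clk=0 e=1
t4.Δ0 a=0 h=0 c=0 g=0 d=1 f=0 b=0 clk=0 e=1
t4.Δ1 a=0 h=0 c=0 g=0 d=1 f=0 b=0 clk=1 e=1
t4.Δ2 a=0 h=0 c=0 g=1 d=0 f=1 b=0 clk=1 e=0
t4.Δ3 a=0 h=1 c=0 g=1 d=0 f=1 b=0 clk=1 e=0
t4.Δ4 a=0 h=1 c=0 g=1 d=0 f=1 b=1 clk=1 e=0
t5.Δ0 a=0 h=1 c=0 g=1 d=0 f=1 b=1 clk=1 e=0
t5.Δ1 a=0 h=1 c=0 g=1 d=0 f=1 b=1 clk=0 e=0
t6.Δ0 a=0 h=1 c=0 g=1 d=0 f=1 b=1 clk=0 e=0
t6.Δ1 a=0 h=1 c=0 g=1 d=0 f=1 b=1 clk=1 e=0
t6.Δ2 a=0 h=1 c=0 g=0 d=1 f=0 b=1 clk=1 e=1
t6.Δ3 a=0 h=0 c=0 g=0 d=1 f=0 b=1 clk=1 e=1
t6.Δ4 a=0 h=0 c=0 g=0 d=1 f=0 b=0 clk=1 e=1
t7.Δ0 a=0 h=0 c=0 g=0 d=1 f=0 b=0 clk=1 e=1
t7.Δ1 a=0 h=0 c=0 g=0 d=1 f=0 b=0 clk=0 e=1
t8.Δ0 a=0 h=0 c=0 g=0 d=1 f=0 b=0 clk=0 e=1
t8.Δ1 a=0 h=0 c=0 g=0 d=1 f=0 b=0 clk=1 e=1
t8.Δ2 a=0 h=0 c=0 g=1 d=0 f=1 b=0 clk=1 e=0
t8.Δ3 a=0 h=1 c=0 g=1 d=0 f=1 b=0 clk=1 e=0
t8.Δ4 a=0 h=1 c=0 g=1 d=0 f=1 b=1 clk=1 e=0
t9.Δ0 a=0 h=1 c=0 g=1 d=0 f=1 b=1 clk=1 e=0
t9.Δ1 a=0 h=1 c=0 g=1 d=0 f=1 b=1 clk=0 e=0
t10.Δ0 a=0 h=1 c=0 g=1 d=0 f=1 b=1 clk=0 e=0
t10.Δ1 a=0 h=1 c=0 g=1 d=0 f=1 b=1 clk=1 e=0
t10.Δ2 a=0 h=1 c=0 g=0 d=1 f=0 b=1 clk=1 e=1
t10.Δ3 a=0 h=0 c=0 g=0 d=1 f=0 b=1 clk=1 e=1
t10.Δ4 a=0 h=0 c=0 g=0 d=1 f=0 b=0 clk=1 e=1
t11.Δ0 a=0 h=0 c=0 g=0 d=1 f=0 b=0 clk=1 e=1
t11.Δ1 a=0 h=0 c=0 g=0 d=1 f=0 b=0 clk=0 e=1
t12.Δ0 a=0 h=0 c=0 g=0 d=1 f=0 b=0 clk=0 e=1
t12.Δ1 a=0 h=0 c=0 g=0 d=1 f=0 b=0 clk=1 e=1
t12.Δ2 a=0 h=0 c=0 g=1 d=0 f=1 b=0 clk=1 e=0
t12.Δ3 a=0 h=1 c=0 g=1 d=0 f=1 b=0 clk=1 e=0
t12.Δ4 a=0 h=1 c=0 g=1 d=0 f=1 b=1 clk=1 e=0
t13.Δ0 a=0 h=1 c=0 g=1 d=0 f=1 b=1 clk=1 e=0
t13.Δ1 a=0 h=1 c=0 g=1 d=0 f=1 b=1 clk=0 e=0
t14.Δ0 a=0 h=1 c=0 g=1 d=0 f=1 b=1 clk=0 e=0
t14.Δ1 a=0 h=1 c=0 g=1 d=0 f=1 b=1 clk=1 e=0
t14.Δ2 a=0 h=1 c=0 g=0 d=1 f=0 b=1 clk=1 e=1
t14.Δ3 a=0 h=0 c=0 g=0 d=1 f=0 b=1 clk=1 e=1
t14.Δ4 a=0 h=0 c=0 g=0 d=1 f=0 b=0 clk=1 e=1
t15.Δ0 a=0 h=0 c=0 g=0 d=1 f=0 b=0 clk=1 e=1
t15.Δ1 a=0 h=0 c=0 g=0 d=1 f=0 b=0 clk=0 e=1
t16.Δ0 a=0 h=0 c=0 g=0 d=1 f=0 b=0 clk=0 e=1
t16.Δ1 a=0 h=0 c=0 g=0 d=1 f=0 b=0 clk=1 e=1
t16.Δ2 a=0 h=0 c=0 g=1 d=0 f=1 b=0 clk=1 e=0
t16.Δ3 a=0 h=1 c=0 g=1 d=0 f=1 b=0 clk=1 e=0
t16.Δ4 a=0 h=1 c=0 g=1 d=0 f=1 b=1 clk=1 e=0
t17.Δ0 a=0 h=1 c=0 g=1 d=0 f=1 b=1 clk=1 e=0
t17.Δ1 a=0 h=1 c=0 g=1 d=0 f=1 b=1 clk=0 e=0
t18.Δ0 a=0 h=1 c=0 g=1 d=0 f=1 b=1 clk=0 e=0
t18.Δ1 a=0 h=1 c=0 g=1 d=0 f=1 b=1 clk=1 e=0
t18.Δ2 a=0 h=1 c=0 g=0 d=1 f=0 b=1 clk=1 e=1
t18.Δ3 a=0 h=0 c=0 g=0 d=1 f=0 b=1 clk=1 e=1
t18.Δ4 a=0 h=0 c=0 g=0 d=1 f=0 b=0 clk=1 e=1
t19.Δ0 a=0 h=0 c=0 g=0 d=1 f=0 b=0 clk=1 e=1
t19.Δ1 a=0 h=0 c=0 g=0 d=1 f=0 b=0 clk=0 e=1

0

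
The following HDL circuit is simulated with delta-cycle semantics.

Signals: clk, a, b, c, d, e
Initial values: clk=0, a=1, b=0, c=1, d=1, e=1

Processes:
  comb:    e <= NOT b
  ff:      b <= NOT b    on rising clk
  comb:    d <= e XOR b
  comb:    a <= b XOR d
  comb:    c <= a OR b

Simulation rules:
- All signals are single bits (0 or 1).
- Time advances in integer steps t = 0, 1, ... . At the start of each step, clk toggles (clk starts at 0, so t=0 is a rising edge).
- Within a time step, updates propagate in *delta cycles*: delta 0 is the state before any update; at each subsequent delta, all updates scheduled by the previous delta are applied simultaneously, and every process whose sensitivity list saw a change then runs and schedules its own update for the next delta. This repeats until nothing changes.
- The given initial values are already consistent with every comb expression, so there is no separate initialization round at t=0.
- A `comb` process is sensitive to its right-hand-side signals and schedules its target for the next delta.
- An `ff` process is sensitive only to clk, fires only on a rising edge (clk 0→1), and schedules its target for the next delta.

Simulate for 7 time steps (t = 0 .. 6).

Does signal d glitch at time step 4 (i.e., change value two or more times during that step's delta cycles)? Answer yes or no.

t0.Δ0 a=1 clk=0 e=1 b=0 c=1 d=1
t0.Δ1 a=1 clk=1 e=1 b=0 c=1 d=1
t0.Δ2 a=1 clk=1 e=1 b=1 c=1 d=1
t0.Δ3 a=0 clk=1 e=0 b=1 c=1 d=0
t0.Δ4 a=1 clk=1 e=0 b=1 c=1 d=1
t0.Δ5 a=0 clk=1 e=0 b=1 c=1 d=1
t1.Δ0 a=0 clk=1 e=0 b=1 c=1 d=1
t1.Δ1 a=0 clk=0 e=0 b=1 c=1 d=1
t2.Δ0 a=0 clk=0 e=0 b=1 c=1 d=1
t2.Δ1 a=0 clk=1 e=0 b=1 c=1 d=1
t2.Δ2 a=0 clk=1 e=0 b=0 c=1 d=1
t2.Δ3 a=1 clk=1 e=1 b=0 c=0 d=0
t2.Δ4 a=0 clk=1 e=1 b=0 c=1 d=1
t2.Δ5 a=1 clk=1 e=1 b=0 c=0 d=1
t2.Δ6 a=1 clk=1 e=1 b=0 c=1 d=1
t3.Δ0 a=1 clk=1 e=1 b=0 c=1 d=1
t3.Δ1 a=1 clk=0 e=1 b=0 c=1 d=1
t4.Δ0 a=1 clk=0 e=1 b=0 c=1 d=1
t4.Δ1 a=1 clk=1 e=1 b=0 c=1 d=1
t4.Δ2 a=1 clk=1 e=1 b=1 c=1 d=1
t4.Δ3 a=0 clk=1 e=0 b=1 c=1 d=0
t4.Δ4 a=1 clk=1 e=0 b=1 c=1 d=1
t4.Δ5 a=0 clk=1 e=0 b=1 c=1 d=1
t5.Δ0 a=0 clk=1 e=0 b=1 c=1 d=1
t5.Δ1 a=0 clk=0 e=0 b=1 c=1 d=1
t6.Δ0 a=0 clk=0 e=0 b=1 c=1 d=1
t6.Δ1 a=0 clk=1 e=0 b=1 c=1 d=1
t6.Δ2 a=0 clk=1 e=0 b=0 c=1 d=1
t6.Δ3 a=1 clk=1 e=1 b=0 c=0 d=0
t6.Δ4 a=0 clk=1 e=1 b=0 c=1 d=1
t6.Δ5 a=1 clk=1 e=1 b=0 c=0 d=1
t6.Δ6 a=1 clk=1 e=1 b=0 c=1 d=1

yes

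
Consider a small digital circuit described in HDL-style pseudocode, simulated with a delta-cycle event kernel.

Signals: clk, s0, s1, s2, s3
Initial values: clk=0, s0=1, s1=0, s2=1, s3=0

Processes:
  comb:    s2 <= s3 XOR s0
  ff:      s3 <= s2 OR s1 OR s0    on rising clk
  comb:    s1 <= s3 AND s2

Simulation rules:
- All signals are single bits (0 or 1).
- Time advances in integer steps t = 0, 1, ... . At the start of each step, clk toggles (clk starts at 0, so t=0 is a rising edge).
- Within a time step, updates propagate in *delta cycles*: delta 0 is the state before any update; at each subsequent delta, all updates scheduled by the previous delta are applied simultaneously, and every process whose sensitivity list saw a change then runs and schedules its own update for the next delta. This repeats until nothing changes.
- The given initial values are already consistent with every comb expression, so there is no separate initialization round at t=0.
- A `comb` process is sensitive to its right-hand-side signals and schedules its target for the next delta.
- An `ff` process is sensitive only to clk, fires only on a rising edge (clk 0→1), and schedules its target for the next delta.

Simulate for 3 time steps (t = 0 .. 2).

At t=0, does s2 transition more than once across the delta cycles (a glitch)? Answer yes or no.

t0.Δ0 clk=0 s1=0 s3=0 s0=1 s2=1
t0.Δ1 clk=1 s1=0 s3=0 s0=1 s2=1
t0.Δ2 clk=1 s1=0 s3=1 s0=1 s2=1
t0.Δ3 clk=1 s1=1 s3=1 s0=1 s2=0
t0.Δ4 clk=1 s1=0 s3=1 s0=1 s2=0
t1.Δ0 clk=1 s1=0 s3=1 s0=1 s2=0
t1.Δ1 clk=0 s1=0 s3=1 s0=1 s2=0
t2.Δ0 clk=0 s1=0 s3=1 s0=1 s2=0
t2.Δ1 clk=1 s1=0 s3=1 s0=1 s2=0

no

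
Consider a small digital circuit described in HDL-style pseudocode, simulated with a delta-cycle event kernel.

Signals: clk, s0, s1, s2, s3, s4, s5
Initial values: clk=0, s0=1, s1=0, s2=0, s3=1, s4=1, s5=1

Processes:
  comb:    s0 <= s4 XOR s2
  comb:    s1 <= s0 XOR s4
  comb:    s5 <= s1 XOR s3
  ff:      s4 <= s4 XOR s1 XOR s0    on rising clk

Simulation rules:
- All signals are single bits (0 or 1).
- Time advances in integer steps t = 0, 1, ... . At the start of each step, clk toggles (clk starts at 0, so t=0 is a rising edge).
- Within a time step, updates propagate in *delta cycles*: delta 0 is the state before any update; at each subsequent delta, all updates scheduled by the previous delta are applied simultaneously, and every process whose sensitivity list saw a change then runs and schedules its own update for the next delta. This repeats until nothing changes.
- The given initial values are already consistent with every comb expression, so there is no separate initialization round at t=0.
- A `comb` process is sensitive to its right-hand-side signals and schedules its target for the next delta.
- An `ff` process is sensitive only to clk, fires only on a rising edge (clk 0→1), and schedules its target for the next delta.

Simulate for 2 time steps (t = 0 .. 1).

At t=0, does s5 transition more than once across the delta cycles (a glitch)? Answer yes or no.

[bits: s2,s4,clk,s0,s5,s1,s3]
t=0: Δ0=0101101 Δ1=0111101 Δ2=0011101 Δ3=0010111 Δ4=0010001 Δ5=0010101 | 5Δ
t=1: Δ0=0010101 Δ1=0000101 | 1Δ

yes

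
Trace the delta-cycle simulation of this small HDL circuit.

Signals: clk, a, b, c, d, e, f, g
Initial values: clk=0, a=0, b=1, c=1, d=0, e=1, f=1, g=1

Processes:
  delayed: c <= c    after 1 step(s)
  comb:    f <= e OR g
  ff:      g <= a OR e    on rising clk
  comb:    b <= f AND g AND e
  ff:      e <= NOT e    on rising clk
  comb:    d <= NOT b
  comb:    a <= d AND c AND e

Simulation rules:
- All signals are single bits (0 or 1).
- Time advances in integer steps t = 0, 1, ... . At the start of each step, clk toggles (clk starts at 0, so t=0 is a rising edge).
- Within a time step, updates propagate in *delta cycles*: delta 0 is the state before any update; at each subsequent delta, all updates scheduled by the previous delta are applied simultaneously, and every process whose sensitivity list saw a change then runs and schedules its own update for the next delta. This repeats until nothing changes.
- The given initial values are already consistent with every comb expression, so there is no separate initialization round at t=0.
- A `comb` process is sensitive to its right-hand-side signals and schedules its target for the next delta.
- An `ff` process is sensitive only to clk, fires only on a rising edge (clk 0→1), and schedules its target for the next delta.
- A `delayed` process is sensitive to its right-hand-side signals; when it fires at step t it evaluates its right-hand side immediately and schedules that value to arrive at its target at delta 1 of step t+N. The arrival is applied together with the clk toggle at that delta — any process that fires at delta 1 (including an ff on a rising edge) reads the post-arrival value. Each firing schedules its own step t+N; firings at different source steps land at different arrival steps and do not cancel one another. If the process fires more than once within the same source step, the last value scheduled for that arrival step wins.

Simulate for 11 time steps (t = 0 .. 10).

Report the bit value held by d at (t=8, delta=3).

t0.Δ0 e=1 a=0 g=1 f=1 d=0 c=1 b=1 clk=0
t0.Δ1 e=1 a=0 g=1 f=1 d=0 c=1 b=1 clk=1
t0.Δ2 e=0 a=0 g=1 f=1 d=0 c=1 b=1 clk=1
t0.Δ3 e=0 a=0 g=1 f=1 d=0 c=1 b=0 clk=1
t0.Δ4 e=0 a=0 g=1 f=1 d=1 c=1 b=0 clk=1
t1.Δ0 e=0 a=0 g=1 f=1 d=1 c=1 b=0 clk=1
t1.Δ1 e=0 a=0 g=1 f=1 d=1 c=1 b=0 clk=0
t2.Δ0 e=0 a=0 g=1 f=1 d=1 c=1 b=0 clk=0
t2.Δ1 e=0 a=0 g=1 f=1 d=1 c=1 b=0 clk=1
t2.Δ2 e=1 a=0 g=0 f=1 d=1 c=1 b=0 clk=1
t2.Δ3 e=1 a=1 g=0 f=1 d=1 c=1 b=0 clk=1
t3.Δ0 e=1 a=1 g=0 f=1 d=1 c=1 b=0 clk=1
t3.Δ1 e=1 a=1 g=0 f=1 d=1 c=1 b=0 clk=0
t4.Δ0 e=1 a=1 g=0 f=1 d=1 c=1 b=0 clk=0
t4.Δ1 e=1 a=1 g=0 f=1 d=1 c=1 b=0 clk=1
t4.Δ2 e=0 a=1 g=1 f=1 d=1 c=1 b=0 clk=1
t4.Δ3 e=0 a=0 g=1 f=1 d=1 c=1 b=0 clk=1
t5.Δ0 e=0 a=0 g=1 f=1 d=1 c=1 b=0 clk=1
t5.Δ1 e=0 a=0 g=1 f=1 d=1 c=1 b=0 clk=0
t6.Δ0 e=0 a=0 g=1 f=1 d=1 c=1 b=0 clk=0
t6.Δ1 e=0 a=0 g=1 f=1 d=1 c=1 b=0 clk=1
t6.Δ2 e=1 a=0 g=0 f=1 d=1 c=1 b=0 clk=1
t6.Δ3 e=1 a=1 g=0 f=1 d=1 c=1 b=0 clk=1
t7.Δ0 e=1 a=1 g=0 f=1 d=1 c=1 b=0 clk=1
t7.Δ1 e=1 a=1 g=0 f=1 d=1 c=1 b=0 clk=0
t8.Δ0 e=1 a=1 g=0 f=1 d=1 c=1 b=0 clk=0
t8.Δ1 e=1 a=1 g=0 f=1 d=1 c=1 b=0 clk=1
t8.Δ2 e=0 a=1 g=1 f=1 d=1 c=1 b=0 clk=1
t8.Δ3 e=0 a=0 g=1 f=1 d=1 c=1 b=0 clk=1
t9.Δ0 e=0 a=0 g=1 f=1 d=1 c=1 b=0 clk=1
t9.Δ1 e=0 a=0 g=1 f=1 d=1 c=1 b=0 clk=0
t10.Δ0 e=0 a=0 g=1 f=1 d=1 c=1 b=0 clk=0
t10.Δ1 e=0 a=0 g=1 f=1 d=1 c=1 b=0 clk=1
t10.Δ2 e=1 a=0 g=0 f=1 d=1 c=1 b=0 clk=1
t10.Δ3 e=1 a=1 g=0 f=1 d=1 c=1 b=0 clk=1

1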